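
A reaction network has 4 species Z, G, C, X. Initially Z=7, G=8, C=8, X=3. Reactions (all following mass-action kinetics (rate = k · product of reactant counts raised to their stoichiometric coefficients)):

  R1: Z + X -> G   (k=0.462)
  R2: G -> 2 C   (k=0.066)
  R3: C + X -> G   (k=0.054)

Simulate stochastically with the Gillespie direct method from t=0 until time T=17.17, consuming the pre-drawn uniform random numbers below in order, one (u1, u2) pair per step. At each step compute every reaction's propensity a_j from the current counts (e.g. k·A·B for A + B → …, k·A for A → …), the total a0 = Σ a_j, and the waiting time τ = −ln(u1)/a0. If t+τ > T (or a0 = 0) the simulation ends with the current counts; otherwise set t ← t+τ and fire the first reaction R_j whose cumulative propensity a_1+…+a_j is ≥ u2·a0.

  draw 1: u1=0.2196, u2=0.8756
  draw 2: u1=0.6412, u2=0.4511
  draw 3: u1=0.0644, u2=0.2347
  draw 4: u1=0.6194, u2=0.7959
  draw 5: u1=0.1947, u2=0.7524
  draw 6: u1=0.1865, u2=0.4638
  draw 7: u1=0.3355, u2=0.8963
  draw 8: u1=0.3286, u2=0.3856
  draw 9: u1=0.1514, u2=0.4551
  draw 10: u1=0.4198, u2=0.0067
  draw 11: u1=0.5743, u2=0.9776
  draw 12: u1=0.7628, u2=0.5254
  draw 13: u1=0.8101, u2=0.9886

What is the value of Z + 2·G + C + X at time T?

Value at T = 34

Check how each reaction changes W = Z + 2·G + C + X (weight of products minus weight of reactants):
R1: Z + X -> G: (2·1) − (1·1 + 1·1) = 2 − 2 = 0
R2: G -> 2 C: (1·2) − (2·1) = 2 − 2 = 0
R3: C + X -> G: (2·1) − (1·1 + 1·1) = 2 − 2 = 0
Every reaction leaves W unchanged, so W is conserved and no simulation is needed: W(T) = W(0) = 7 + 2·8 + 8 + 3 = 34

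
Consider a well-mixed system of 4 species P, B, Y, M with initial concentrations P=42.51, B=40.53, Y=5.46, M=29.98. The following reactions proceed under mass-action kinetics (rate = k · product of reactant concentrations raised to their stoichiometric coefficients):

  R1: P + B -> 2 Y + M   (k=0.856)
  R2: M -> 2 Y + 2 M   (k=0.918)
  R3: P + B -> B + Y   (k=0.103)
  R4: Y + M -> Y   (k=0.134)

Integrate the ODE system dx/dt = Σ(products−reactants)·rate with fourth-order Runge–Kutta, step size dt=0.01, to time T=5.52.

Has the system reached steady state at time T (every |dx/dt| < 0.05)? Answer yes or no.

Steady state at T: yes

RK4 with dt=0.01: 552 steps to T=5.52. Trajectory (selected grid times):
t=0.00: P=42.51 B=40.53 Y=5.46 M=29.98
t=0.61: P=0.75 B=3.26 Y=98.58 M=0.36
t=1.23: P=0.13 B=2.71 Y=99.88 M=0.03
t=1.84: P=0.03 B=2.61 Y=100.10 M=0.01
t=2.45: P=0.01 B=2.59 Y=100.14 M=0.00
t=3.07: P=0.00 B=2.59 Y=100.15 M=0.00
t=3.68: P=0.00 B=2.59 Y=100.15 M=0.00
t=4.29: P=0.00 B=2.59 Y=100.15 M=0.00
t=4.91: P=0.00 B=2.59 Y=100.15 M=0.00
t=5.52: P=0.00 B=2.59 Y=100.15 M=0.00
Rates at T: R1=0.0000, R2=0.0000, R3=0.0000, R4=0.0000
dx/dt at T (Σ net stoichiometry × rate): P=-0.0000, B=-0.0000, Y=+0.0000, M=-0.0000
Largest |dx/dt| is |+0.0000| (Y) < 0.05 → steady.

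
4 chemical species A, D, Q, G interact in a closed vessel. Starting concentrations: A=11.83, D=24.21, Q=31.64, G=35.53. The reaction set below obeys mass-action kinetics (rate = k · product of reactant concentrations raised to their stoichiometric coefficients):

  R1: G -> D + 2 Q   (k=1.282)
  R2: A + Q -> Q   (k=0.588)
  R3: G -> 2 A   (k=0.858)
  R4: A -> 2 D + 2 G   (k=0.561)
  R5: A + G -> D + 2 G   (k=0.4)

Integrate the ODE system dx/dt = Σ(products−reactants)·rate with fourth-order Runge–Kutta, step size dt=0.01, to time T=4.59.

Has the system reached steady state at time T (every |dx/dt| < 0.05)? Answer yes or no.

Steady state at T: yes

RK4 with dt=0.01: 459 steps to T=4.59. Trajectory (selected grid times):
t=0.00: A=11.83 D=24.21 Q=31.64 G=35.53
t=0.51: A=0.67 D=54.86 Q=67.97 G=17.69
t=1.02: A=0.23 D=63.52 Q=82.78 G=6.59
t=1.53: A=0.08 D=66.41 Q=88.14 G=2.32
t=2.04: A=0.03 D=67.39 Q=90.01 G=0.80
t=2.55: A=0.01 D=67.72 Q=90.66 G=0.28
t=3.06: A=0.00 D=67.84 Q=90.88 G=0.09
t=3.57: A=0.00 D=67.87 Q=90.95 G=0.03
t=4.08: A=0.00 D=67.89 Q=90.98 G=0.01
t=4.59: A=0.00 D=67.89 Q=90.99 G=0.00
Rates at T: R1=0.0048, R2=0.0067, R3=0.0032, R4=0.0001, R5=0.0000
dx/dt at T (Σ net stoichiometry × rate): A=-0.0003, D=+0.0050, Q=+0.0097, G=-0.0079
Largest |dx/dt| is |+0.0097| (Q) < 0.05 → steady.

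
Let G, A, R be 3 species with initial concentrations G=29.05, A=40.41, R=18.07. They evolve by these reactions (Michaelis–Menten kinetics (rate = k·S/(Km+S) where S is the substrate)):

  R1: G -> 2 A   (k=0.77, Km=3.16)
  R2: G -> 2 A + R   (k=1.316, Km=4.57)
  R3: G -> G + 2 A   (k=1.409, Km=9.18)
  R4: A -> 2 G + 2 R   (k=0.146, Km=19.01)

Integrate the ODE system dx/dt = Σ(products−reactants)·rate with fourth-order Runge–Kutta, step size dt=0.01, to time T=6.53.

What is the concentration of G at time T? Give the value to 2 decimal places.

RK4 with dt=0.01: 653 steps to T=6.53. Trajectory (selected grid times):
t=0.00: G=29.05 A=40.41 R=18.07
t=0.73: G=27.86 A=44.56 R=19.04
t=1.45: G=26.70 A=48.62 R=20.01
t=2.18: G=25.54 A=52.70 R=20.98
t=2.90: G=24.40 A=56.69 R=21.94
t=3.63: G=23.26 A=60.70 R=22.90
t=4.35: G=22.15 A=64.62 R=23.85
t=5.08: G=21.03 A=68.54 R=24.81
t=5.80: G=19.94 A=72.37 R=25.75
t=6.53: G=18.85 A=76.21 R=26.70
Read off G at T=6.53: 18.85

G at T = 18.85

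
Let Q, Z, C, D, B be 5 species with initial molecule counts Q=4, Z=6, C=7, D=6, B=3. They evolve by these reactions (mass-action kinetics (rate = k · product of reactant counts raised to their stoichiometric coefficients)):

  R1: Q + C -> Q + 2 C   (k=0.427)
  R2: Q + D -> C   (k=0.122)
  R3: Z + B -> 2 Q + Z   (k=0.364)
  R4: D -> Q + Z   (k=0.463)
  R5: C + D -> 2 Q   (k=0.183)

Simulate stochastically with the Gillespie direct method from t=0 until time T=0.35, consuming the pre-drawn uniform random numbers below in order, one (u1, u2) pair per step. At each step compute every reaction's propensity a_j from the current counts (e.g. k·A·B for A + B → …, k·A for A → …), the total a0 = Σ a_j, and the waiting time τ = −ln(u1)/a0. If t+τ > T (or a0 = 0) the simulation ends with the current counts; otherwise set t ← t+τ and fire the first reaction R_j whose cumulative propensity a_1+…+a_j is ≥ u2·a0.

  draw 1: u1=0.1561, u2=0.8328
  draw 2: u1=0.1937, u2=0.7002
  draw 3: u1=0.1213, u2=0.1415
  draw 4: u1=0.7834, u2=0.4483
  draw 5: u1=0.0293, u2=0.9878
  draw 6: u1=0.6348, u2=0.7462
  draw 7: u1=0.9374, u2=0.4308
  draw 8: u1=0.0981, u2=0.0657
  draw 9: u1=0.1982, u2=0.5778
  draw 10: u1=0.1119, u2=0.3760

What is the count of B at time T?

t=0.000: Q=4 Z=6 C=7 D=6 B=3
Draw 1: a1=11.956, a2=2.928, a3=6.552, a4=2.778, a5=7.686, a0=31.900; τ=−ln(0.1561)/31.900=0.058 → t=0.058; u2·a0=0.8328·31.900=26.566; a1+…+a4=24.214 < 26.566 ≤ a1+…+a5=31.900 → R5 fires; Q=6 Z=6 C=6 D=5 B=3
Draw 2: a1=15.372, a2=3.660, a3=6.552, a4=2.315, a5=5.490, a0=33.389; τ=−ln(0.1937)/33.389=0.049 → t=0.107; u2·a0=0.7002·33.389=23.379; a1+a2=19.032 < 23.379 ≤ a1+…+a3=25.584 → R3 fires; Q=8 Z=6 C=6 D=5 B=2
Draw 3: a1=20.496, a2=4.880, a3=4.368, a4=2.315, a5=5.490, a0=37.549; τ=−ln(0.1213)/37.549=0.056 → t=0.164; u2·a0=0.1415·37.549=5.313 ≤ a1=20.496 → R1 fires; Q=8 Z=6 C=7 D=5 B=2
Draw 4: a1=23.912, a2=4.880, a3=4.368, a4=2.315, a5=6.405, a0=41.880; τ=−ln(0.7834)/41.880=0.006 → t=0.169; u2·a0=0.4483·41.880=18.775 ≤ a1=23.912 → R1 fires; Q=8 Z=6 C=8 D=5 B=2
Draw 5: a1=27.328, a2=4.880, a3=4.368, a4=2.315, a5=7.320, a0=46.211; τ=−ln(0.0293)/46.211=0.076 → t=0.246; u2·a0=0.9878·46.211=45.647; a1+…+a4=38.891 < 45.647 ≤ a1+…+a5=46.211 → R5 fires; Q=10 Z=6 C=7 D=4 B=2
Draw 6: a1=29.890, a2=4.880, a3=4.368, a4=1.852, a5=5.124, a0=46.114; τ=−ln(0.6348)/46.114=0.010 → t=0.256; u2·a0=0.7462·46.114=34.410; a1=29.890 < 34.410 ≤ a1+a2=34.770 → R2 fires; Q=9 Z=6 C=8 D=3 B=2
Draw 7: a1=30.744, a2=3.294, a3=4.368, a4=1.389, a5=4.392, a0=44.187; τ=−ln(0.9374)/44.187=0.001 → t=0.257; u2·a0=0.4308·44.187=19.036 ≤ a1=30.744 → R1 fires; Q=9 Z=6 C=9 D=3 B=2
Draw 8: a1=34.587, a2=3.294, a3=4.368, a4=1.389, a5=4.941, a0=48.579; τ=−ln(0.0981)/48.579=0.048 → t=0.305; u2·a0=0.0657·48.579=3.192 ≤ a1=34.587 → R1 fires; Q=9 Z=6 C=10 D=3 B=2
Draw 9: a1=38.430, a2=3.294, a3=4.368, a4=1.389, a5=5.490, a0=52.971; τ=−ln(0.1982)/52.971=0.031 → t=0.335; u2·a0=0.5778·52.971=30.607 ≤ a1=38.430 → R1 fires; Q=9 Z=6 C=11 D=3 B=2
Draw 10: a1=42.273, a2=3.294, a3=4.368, a4=1.389, a5=6.039, a0=57.363; τ=−ln(0.1119)/57.363=0.038 → t=0.374 > T=0.35: stop.
Read off B at T=0.35: 2

B at T = 2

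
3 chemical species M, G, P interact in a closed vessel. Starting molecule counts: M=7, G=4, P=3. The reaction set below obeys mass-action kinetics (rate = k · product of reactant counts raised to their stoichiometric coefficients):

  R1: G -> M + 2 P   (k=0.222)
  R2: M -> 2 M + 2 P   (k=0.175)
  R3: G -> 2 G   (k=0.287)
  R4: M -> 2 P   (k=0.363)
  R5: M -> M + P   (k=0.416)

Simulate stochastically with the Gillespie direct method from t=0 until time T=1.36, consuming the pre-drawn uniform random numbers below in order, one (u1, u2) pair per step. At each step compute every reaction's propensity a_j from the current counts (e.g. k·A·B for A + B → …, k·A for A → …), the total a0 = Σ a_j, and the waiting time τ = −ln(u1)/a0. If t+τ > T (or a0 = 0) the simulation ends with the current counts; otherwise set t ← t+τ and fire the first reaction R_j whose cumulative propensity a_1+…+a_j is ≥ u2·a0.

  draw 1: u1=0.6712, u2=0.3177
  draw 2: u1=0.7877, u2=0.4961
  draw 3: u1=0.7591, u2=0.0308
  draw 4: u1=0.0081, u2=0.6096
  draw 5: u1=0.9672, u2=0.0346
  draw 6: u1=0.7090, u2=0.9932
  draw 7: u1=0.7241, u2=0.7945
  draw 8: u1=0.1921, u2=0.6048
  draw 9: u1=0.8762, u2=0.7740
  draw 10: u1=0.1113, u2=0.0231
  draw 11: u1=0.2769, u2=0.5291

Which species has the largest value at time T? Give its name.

Dominant species at T: P

t=0.000: M=7 G=4 P=3
Draw 1: a1=0.888, a2=1.225, a3=1.148, a4=2.541, a5=2.912, a0=8.714; τ=−ln(0.6712)/8.714=0.046 → t=0.046; u2·a0=0.3177·8.714=2.768; a1+a2=2.113 < 2.768 ≤ a1+…+a3=3.261 → R3 fires; M=7 G=5 P=3
Draw 2: a1=1.110, a2=1.225, a3=1.435, a4=2.541, a5=2.912, a0=9.223; τ=−ln(0.7877)/9.223=0.026 → t=0.072; u2·a0=0.4961·9.223=4.576; a1+…+a3=3.770 < 4.576 ≤ a1+…+a4=6.311 → R4 fires; M=6 G=5 P=5
Draw 3: a1=1.110, a2=1.050, a3=1.435, a4=2.178, a5=2.496, a0=8.269; τ=−ln(0.7591)/8.269=0.033 → t=0.105; u2·a0=0.0308·8.269=0.255 ≤ a1=1.110 → R1 fires; M=7 G=4 P=7
Draw 4: a1=0.888, a2=1.225, a3=1.148, a4=2.541, a5=2.912, a0=8.714; τ=−ln(0.0081)/8.714=0.553 → t=0.658; u2·a0=0.6096·8.714=5.312; a1+…+a3=3.261 < 5.312 ≤ a1+…+a4=5.802 → R4 fires; M=6 G=4 P=9
Draw 5: a1=0.888, a2=1.050, a3=1.148, a4=2.178, a5=2.496, a0=7.760; τ=−ln(0.9672)/7.760=0.004 → t=0.662; u2·a0=0.0346·7.760=0.268 ≤ a1=0.888 → R1 fires; M=7 G=3 P=11
Draw 6: a1=0.666, a2=1.225, a3=0.861, a4=2.541, a5=2.912, a0=8.205; τ=−ln(0.7090)/8.205=0.042 → t=0.704; u2·a0=0.9932·8.205=8.149; a1+…+a4=5.293 < 8.149 ≤ a1+…+a5=8.205 → R5 fires; M=7 G=3 P=12
Draw 7: a1=0.666, a2=1.225, a3=0.861, a4=2.541, a5=2.912, a0=8.205; τ=−ln(0.7241)/8.205=0.039 → t=0.743; u2·a0=0.7945·8.205=6.519; a1+…+a4=5.293 < 6.519 ≤ a1+…+a5=8.205 → R5 fires; M=7 G=3 P=13
Draw 8: a1=0.666, a2=1.225, a3=0.861, a4=2.541, a5=2.912, a0=8.205; τ=−ln(0.1921)/8.205=0.201 → t=0.944; u2·a0=0.6048·8.205=4.962; a1+…+a3=2.752 < 4.962 ≤ a1+…+a4=5.293 → R4 fires; M=6 G=3 P=15
Draw 9: a1=0.666, a2=1.050, a3=0.861, a4=2.178, a5=2.496, a0=7.251; τ=−ln(0.8762)/7.251=0.018 → t=0.962; u2·a0=0.7740·7.251=5.612; a1+…+a4=4.755 < 5.612 ≤ a1+…+a5=7.251 → R5 fires; M=6 G=3 P=16
Draw 10: a1=0.666, a2=1.050, a3=0.861, a4=2.178, a5=2.496, a0=7.251; τ=−ln(0.1113)/7.251=0.303 → t=1.265; u2·a0=0.0231·7.251=0.167 ≤ a1=0.666 → R1 fires; M=7 G=2 P=18
Draw 11: a1=0.444, a2=1.225, a3=0.574, a4=2.541, a5=2.912, a0=7.696; τ=−ln(0.2769)/7.696=0.167 → t=1.432 > T=1.36: stop.
At T=1.36: M=7 G=2 P=18; the largest is P.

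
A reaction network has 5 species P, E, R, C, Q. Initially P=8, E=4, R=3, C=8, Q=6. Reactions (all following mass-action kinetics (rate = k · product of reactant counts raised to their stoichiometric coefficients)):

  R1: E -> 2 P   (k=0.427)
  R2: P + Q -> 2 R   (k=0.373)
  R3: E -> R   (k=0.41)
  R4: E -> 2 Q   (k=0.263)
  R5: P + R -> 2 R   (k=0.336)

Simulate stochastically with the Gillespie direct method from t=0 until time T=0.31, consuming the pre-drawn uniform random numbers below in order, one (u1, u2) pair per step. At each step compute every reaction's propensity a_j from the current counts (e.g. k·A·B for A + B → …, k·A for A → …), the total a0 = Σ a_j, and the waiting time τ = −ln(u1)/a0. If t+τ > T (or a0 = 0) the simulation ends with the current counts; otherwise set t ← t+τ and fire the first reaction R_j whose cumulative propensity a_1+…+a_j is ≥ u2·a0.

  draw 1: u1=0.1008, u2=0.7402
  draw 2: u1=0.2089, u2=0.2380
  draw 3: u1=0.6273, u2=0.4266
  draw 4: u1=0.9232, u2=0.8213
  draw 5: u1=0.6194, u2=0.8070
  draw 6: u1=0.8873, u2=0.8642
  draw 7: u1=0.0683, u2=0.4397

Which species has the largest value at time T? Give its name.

t=0.000: P=8 E=4 R=3 C=8 Q=6
Draw 1: a1=1.708, a2=17.904, a3=1.640, a4=1.052, a5=8.064, a0=30.368; τ=−ln(0.1008)/30.368=0.076 → t=0.076; u2·a0=0.7402·30.368=22.478; a1+…+a4=22.304 < 22.478 ≤ a1+…+a5=30.368 → R5 fires; P=7 E=4 R=4 C=8 Q=6
Draw 2: a1=1.708, a2=15.666, a3=1.640, a4=1.052, a5=9.408, a0=29.474; τ=−ln(0.2089)/29.474=0.053 → t=0.129; u2·a0=0.2380·29.474=7.015; a1=1.708 < 7.015 ≤ a1+a2=17.374 → R2 fires; P=6 E=4 R=6 C=8 Q=5
Draw 3: a1=1.708, a2=11.190, a3=1.640, a4=1.052, a5=12.096, a0=27.686; τ=−ln(0.6273)/27.686=0.017 → t=0.146; u2·a0=0.4266·27.686=11.811; a1=1.708 < 11.811 ≤ a1+a2=12.898 → R2 fires; P=5 E=4 R=8 C=8 Q=4
Draw 4: a1=1.708, a2=7.460, a3=1.640, a4=1.052, a5=13.440, a0=25.300; τ=−ln(0.9232)/25.300=0.003 → t=0.149; u2·a0=0.8213·25.300=20.779; a1+…+a4=11.860 < 20.779 ≤ a1+…+a5=25.300 → R5 fires; P=4 E=4 R=9 C=8 Q=4
Draw 5: a1=1.708, a2=5.968, a3=1.640, a4=1.052, a5=12.096, a0=22.464; τ=−ln(0.6194)/22.464=0.021 → t=0.170; u2·a0=0.8070·22.464=18.128; a1+…+a4=10.368 < 18.128 ≤ a1+…+a5=22.464 → R5 fires; P=3 E=4 R=10 C=8 Q=4
Draw 6: a1=1.708, a2=4.476, a3=1.640, a4=1.052, a5=10.080, a0=18.956; τ=−ln(0.8873)/18.956=0.006 → t=0.176; u2·a0=0.8642·18.956=16.382; a1+…+a4=8.876 < 16.382 ≤ a1+…+a5=18.956 → R5 fires; P=2 E=4 R=11 C=8 Q=4
Draw 7: a1=1.708, a2=2.984, a3=1.640, a4=1.052, a5=7.392, a0=14.776; τ=−ln(0.0683)/14.776=0.182 → t=0.358 > T=0.31: stop.
At T=0.31: P=2 E=4 R=11 C=8 Q=4; the largest is R.

Dominant species at T: R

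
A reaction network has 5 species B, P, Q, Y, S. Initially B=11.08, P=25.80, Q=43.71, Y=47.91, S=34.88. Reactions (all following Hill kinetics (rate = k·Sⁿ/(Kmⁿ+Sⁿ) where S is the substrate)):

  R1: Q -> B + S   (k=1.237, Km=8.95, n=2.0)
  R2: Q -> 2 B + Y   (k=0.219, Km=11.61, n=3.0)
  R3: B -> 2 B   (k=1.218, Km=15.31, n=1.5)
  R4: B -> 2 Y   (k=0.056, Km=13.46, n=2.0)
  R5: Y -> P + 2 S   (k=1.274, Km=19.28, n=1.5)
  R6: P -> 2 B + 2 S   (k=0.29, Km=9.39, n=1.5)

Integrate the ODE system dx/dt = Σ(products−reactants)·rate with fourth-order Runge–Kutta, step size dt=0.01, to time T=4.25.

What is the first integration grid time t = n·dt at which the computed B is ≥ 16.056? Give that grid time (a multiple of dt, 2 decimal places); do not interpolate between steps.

Threshold first reached at t = 1.91

RK4 with dt=0.01: 425 steps to T=4.25. Trajectory (selected grid times):
t=0.00: B=11.08 P=25.80 Q=43.71 Y=47.91 S=34.88
t=0.47: B=12.28 P=26.16 Q=43.05 Y=47.56 S=36.61
t=0.94: B=13.50 P=26.53 Q=42.39 Y=47.21 S=38.35
t=1.42: B=14.77 P=26.90 Q=41.72 Y=46.85 S=40.11
t=1.89: B=16.02 P=27.26 Q=41.07 Y=46.51 S=41.84
t=1.90: B=16.05 P=27.26 Q=41.05 Y=46.50 S=41.88
t=1.91: B=16.08 P=27.27 Q=41.04 Y=46.50 S=41.92
t=2.36: B=17.29 P=27.62 Q=40.41 Y=46.17 S=43.57
t=2.83: B=18.58 P=27.97 Q=39.76 Y=45.84 S=45.29
t=3.31: B=19.91 P=28.34 Q=39.09 Y=45.49 S=47.05
t=3.78: B=21.22 P=28.69 Q=38.44 Y=45.16 S=48.77
t=4.25: B=22.54 P=29.04 Q=37.79 Y=44.83 S=50.48
B(1.90)=16.049 < 16.056 but B(1.91)=16.076 ≥ 16.056, so the first grid time is t=1.91.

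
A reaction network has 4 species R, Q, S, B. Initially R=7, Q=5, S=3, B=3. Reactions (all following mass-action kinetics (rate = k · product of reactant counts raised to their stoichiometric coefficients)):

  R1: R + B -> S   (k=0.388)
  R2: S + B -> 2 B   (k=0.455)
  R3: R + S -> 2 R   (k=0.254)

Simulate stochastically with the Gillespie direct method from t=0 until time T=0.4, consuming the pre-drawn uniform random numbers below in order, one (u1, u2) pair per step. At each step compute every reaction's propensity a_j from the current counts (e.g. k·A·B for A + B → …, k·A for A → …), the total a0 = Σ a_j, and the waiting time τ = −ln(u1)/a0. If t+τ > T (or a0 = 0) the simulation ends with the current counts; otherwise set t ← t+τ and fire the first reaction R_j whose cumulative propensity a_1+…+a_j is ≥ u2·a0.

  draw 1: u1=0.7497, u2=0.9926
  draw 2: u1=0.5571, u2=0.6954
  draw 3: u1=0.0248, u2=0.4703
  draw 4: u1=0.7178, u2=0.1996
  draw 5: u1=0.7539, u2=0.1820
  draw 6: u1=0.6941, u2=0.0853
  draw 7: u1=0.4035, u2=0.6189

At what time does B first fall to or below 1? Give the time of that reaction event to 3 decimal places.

t=0.000: R=7 Q=5 S=3 B=3
Draw 1: a1=8.148, a2=4.095, a3=5.334, a0=17.577; τ=−ln(0.7497)/17.577=0.016 → t=0.016; u2·a0=0.9926·17.577=17.447; a1+a2=12.243 < 17.447 ≤ a1+…+a3=17.577 → R3 fires; R=8 Q=5 S=2 B=3
Draw 2: a1=9.312, a2=2.730, a3=4.064, a0=16.106; τ=−ln(0.5571)/16.106=0.036 → t=0.053; u2·a0=0.6954·16.106=11.200; a1=9.312 < 11.200 ≤ a1+a2=12.042 → R2 fires; R=8 Q=5 S=1 B=4
Draw 3: a1=12.416, a2=1.820, a3=2.032, a0=16.268; τ=−ln(0.0248)/16.268=0.227 → t=0.280; u2·a0=0.4703·16.268=7.651 ≤ a1=12.416 → R1 fires; R=7 Q=5 S=2 B=3
Draw 4: a1=8.148, a2=2.730, a3=3.556, a0=14.434; τ=−ln(0.7178)/14.434=0.023 → t=0.303; u2·a0=0.1996·14.434=2.881 ≤ a1=8.148 → R1 fires; R=6 Q=5 S=3 B=2
Draw 5: a1=4.656, a2=2.730, a3=4.572, a0=11.958; τ=−ln(0.7539)/11.958=0.024 → t=0.327; u2·a0=0.1820·11.958=2.176 ≤ a1=4.656 → R1 fires; R=5 Q=5 S=4 B=1
Draw 6: a1=1.940, a2=1.820, a3=5.080, a0=8.840; τ=−ln(0.6941)/8.840=0.041 → t=0.368; u2·a0=0.0853·8.840=0.754 ≤ a1=1.940 → R1 fires; R=4 Q=5 S=5 B=0
Draw 7: a1=0.000, a2=0.000, a3=5.080, a0=5.080; τ=−ln(0.4035)/5.080=0.179 → t=0.547 > T=0.4: stop.
B first becomes ≤ 1 when it reaches 1 at the event at t=0.327.

Threshold first reached at t = 0.327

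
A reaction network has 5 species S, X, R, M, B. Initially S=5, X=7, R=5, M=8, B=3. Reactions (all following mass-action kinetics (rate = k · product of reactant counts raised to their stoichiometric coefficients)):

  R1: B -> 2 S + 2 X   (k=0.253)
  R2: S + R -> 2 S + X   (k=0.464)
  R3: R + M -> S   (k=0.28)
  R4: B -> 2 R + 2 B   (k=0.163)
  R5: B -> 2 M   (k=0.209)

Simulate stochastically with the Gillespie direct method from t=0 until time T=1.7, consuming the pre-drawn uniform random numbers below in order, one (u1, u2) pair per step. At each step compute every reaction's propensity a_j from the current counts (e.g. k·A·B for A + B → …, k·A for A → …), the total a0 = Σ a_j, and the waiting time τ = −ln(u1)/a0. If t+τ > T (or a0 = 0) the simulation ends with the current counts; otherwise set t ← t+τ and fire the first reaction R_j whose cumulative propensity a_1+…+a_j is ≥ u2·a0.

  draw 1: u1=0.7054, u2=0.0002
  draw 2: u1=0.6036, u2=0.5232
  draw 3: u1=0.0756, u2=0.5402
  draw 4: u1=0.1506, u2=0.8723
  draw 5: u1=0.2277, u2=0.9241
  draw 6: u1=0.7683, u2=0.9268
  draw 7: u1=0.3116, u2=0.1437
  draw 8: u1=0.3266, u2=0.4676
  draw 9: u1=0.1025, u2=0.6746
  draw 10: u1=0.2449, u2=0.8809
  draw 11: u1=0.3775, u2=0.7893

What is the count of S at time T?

t=0.000: S=5 X=7 R=5 M=8 B=3
Draw 1: a1=0.759, a2=11.600, a3=11.200, a4=0.489, a5=0.627, a0=24.675; τ=−ln(0.7054)/24.675=0.014 → t=0.014; u2·a0=0.0002·24.675=0.005 ≤ a1=0.759 → R1 fires; S=7 X=9 R=5 M=8 B=2
Draw 2: a1=0.506, a2=16.240, a3=11.200, a4=0.326, a5=0.418, a0=28.690; τ=−ln(0.6036)/28.690=0.018 → t=0.032; u2·a0=0.5232·28.690=15.011; a1=0.506 < 15.011 ≤ a1+a2=16.746 → R2 fires; S=8 X=10 R=4 M=8 B=2
Draw 3: a1=0.506, a2=14.848, a3=8.960, a4=0.326, a5=0.418, a0=25.058; τ=−ln(0.0756)/25.058=0.103 → t=0.135; u2·a0=0.5402·25.058=13.536; a1=0.506 < 13.536 ≤ a1+a2=15.354 → R2 fires; S=9 X=11 R=3 M=8 B=2
Draw 4: a1=0.506, a2=12.528, a3=6.720, a4=0.326, a5=0.418, a0=20.498; τ=−ln(0.1506)/20.498=0.092 → t=0.227; u2·a0=0.8723·20.498=17.880; a1+a2=13.034 < 17.880 ≤ a1+…+a3=19.754 → R3 fires; S=10 X=11 R=2 M=7 B=2
Draw 5: a1=0.506, a2=9.280, a3=3.920, a4=0.326, a5=0.418, a0=14.450; τ=−ln(0.2277)/14.450=0.102 → t=0.330; u2·a0=0.9241·14.450=13.353; a1+a2=9.786 < 13.353 ≤ a1+…+a3=13.706 → R3 fires; S=11 X=11 R=1 M=6 B=2
Draw 6: a1=0.506, a2=5.104, a3=1.680, a4=0.326, a5=0.418, a0=8.034; τ=−ln(0.7683)/8.034=0.033 → t=0.362; u2·a0=0.9268·8.034=7.446; a1+…+a3=7.290 < 7.446 ≤ a1+…+a4=7.616 → R4 fires; S=11 X=11 R=3 M=6 B=3
Draw 7: a1=0.759, a2=15.312, a3=5.040, a4=0.489, a5=0.627, a0=22.227; τ=−ln(0.3116)/22.227=0.052 → t=0.415; u2·a0=0.1437·22.227=3.194; a1=0.759 < 3.194 ≤ a1+a2=16.071 → R2 fires; S=12 X=12 R=2 M=6 B=3
Draw 8: a1=0.759, a2=11.136, a3=3.360, a4=0.489, a5=0.627, a0=16.371; τ=−ln(0.3266)/16.371=0.068 → t=0.483; u2·a0=0.4676·16.371=7.655; a1=0.759 < 7.655 ≤ a1+a2=11.895 → R2 fires; S=13 X=13 R=1 M=6 B=3
Draw 9: a1=0.759, a2=6.032, a3=1.680, a4=0.489, a5=0.627, a0=9.587; τ=−ln(0.1025)/9.587=0.238 → t=0.721; u2·a0=0.6746·9.587=6.467; a1=0.759 < 6.467 ≤ a1+a2=6.791 → R2 fires; S=14 X=14 R=0 M=6 B=3
Draw 10: a1=0.759, a2=0.000, a3=0.000, a4=0.489, a5=0.627, a0=1.875; τ=−ln(0.2449)/1.875=0.750 → t=1.471; u2·a0=0.8809·1.875=1.652; a1+…+a4=1.248 < 1.652 ≤ a1+…+a5=1.875 → R5 fires; S=14 X=14 R=0 M=8 B=2
Draw 11: a1=0.506, a2=0.000, a3=0.000, a4=0.326, a5=0.418, a0=1.250; τ=−ln(0.3775)/1.250=0.779 → t=2.250 > T=1.7: stop.
Read off S at T=1.7: 14

S at T = 14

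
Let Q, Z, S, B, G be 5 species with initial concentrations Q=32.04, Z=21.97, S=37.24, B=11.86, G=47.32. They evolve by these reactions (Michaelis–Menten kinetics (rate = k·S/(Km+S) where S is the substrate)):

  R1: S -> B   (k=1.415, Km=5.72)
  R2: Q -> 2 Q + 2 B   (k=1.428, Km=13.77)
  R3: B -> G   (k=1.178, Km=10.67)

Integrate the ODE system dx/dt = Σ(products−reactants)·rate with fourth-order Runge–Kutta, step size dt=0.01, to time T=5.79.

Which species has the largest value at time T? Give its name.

RK4 with dt=0.01: 579 steps to T=5.79. Trajectory (selected grid times):
t=0.00: Q=32.04 Z=21.97 S=37.24 B=11.86 G=47.32
t=0.64: Q=32.68 Z=21.97 S=36.46 B=13.52 G=47.73
t=1.29: Q=33.34 Z=21.97 S=35.66 B=15.18 G=48.17
t=1.93: Q=33.98 Z=21.97 S=34.88 B=16.81 G=48.62
t=2.57: Q=34.64 Z=21.97 S=34.11 B=18.42 G=49.09
t=3.22: Q=35.30 Z=21.97 S=33.32 B=20.04 G=49.58
t=3.86: Q=35.96 Z=21.97 S=32.55 B=21.63 G=50.08
t=4.50: Q=36.62 Z=21.97 S=31.78 B=23.22 G=50.59
t=5.15: Q=37.30 Z=21.97 S=31.00 B=24.82 G=51.12
t=5.79: Q=37.97 Z=21.97 S=30.24 B=26.39 G=51.65
At T=5.79: Q=37.97 Z=21.97 S=30.24 B=26.39 G=51.65; the largest is G.

Dominant species at T: G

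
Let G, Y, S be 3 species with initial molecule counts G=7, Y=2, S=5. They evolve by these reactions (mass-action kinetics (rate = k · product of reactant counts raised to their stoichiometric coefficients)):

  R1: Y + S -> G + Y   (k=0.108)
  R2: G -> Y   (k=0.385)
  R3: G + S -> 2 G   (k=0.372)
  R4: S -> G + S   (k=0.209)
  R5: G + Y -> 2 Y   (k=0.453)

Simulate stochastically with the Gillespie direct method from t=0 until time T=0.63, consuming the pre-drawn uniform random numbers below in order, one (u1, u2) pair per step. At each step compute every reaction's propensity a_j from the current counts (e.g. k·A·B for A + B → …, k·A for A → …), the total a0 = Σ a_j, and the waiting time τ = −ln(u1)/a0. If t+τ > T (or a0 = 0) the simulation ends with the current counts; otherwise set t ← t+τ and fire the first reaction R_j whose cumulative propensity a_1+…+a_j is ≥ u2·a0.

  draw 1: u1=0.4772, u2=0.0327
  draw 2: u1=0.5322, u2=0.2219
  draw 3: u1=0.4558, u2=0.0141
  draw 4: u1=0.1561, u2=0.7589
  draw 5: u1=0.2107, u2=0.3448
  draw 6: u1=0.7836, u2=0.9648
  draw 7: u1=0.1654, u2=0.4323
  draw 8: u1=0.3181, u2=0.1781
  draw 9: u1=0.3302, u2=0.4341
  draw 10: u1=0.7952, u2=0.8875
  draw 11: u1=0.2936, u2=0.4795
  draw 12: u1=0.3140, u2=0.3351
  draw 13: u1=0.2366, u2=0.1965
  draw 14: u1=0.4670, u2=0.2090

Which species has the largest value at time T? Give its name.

t=0.000: G=7 Y=2 S=5
Draw 1: a1=1.080, a2=2.695, a3=13.020, a4=1.045, a5=6.342, a0=24.182; τ=−ln(0.4772)/24.182=0.031 → t=0.031; u2·a0=0.0327·24.182=0.791 ≤ a1=1.080 → R1 fires; G=8 Y=2 S=4
Draw 2: a1=0.864, a2=3.080, a3=11.904, a4=0.836, a5=7.248, a0=23.932; τ=−ln(0.5322)/23.932=0.026 → t=0.057; u2·a0=0.2219·23.932=5.311; a1+a2=3.944 < 5.311 ≤ a1+…+a3=15.848 → R3 fires; G=9 Y=2 S=3
Draw 3: a1=0.648, a2=3.465, a3=10.044, a4=0.627, a5=8.154, a0=22.938; τ=−ln(0.4558)/22.938=0.034 → t=0.091; u2·a0=0.0141·22.938=0.323 ≤ a1=0.648 → R1 fires; G=10 Y=2 S=2
Draw 4: a1=0.432, a2=3.850, a3=7.440, a4=0.418, a5=9.060, a0=21.200; τ=−ln(0.1561)/21.200=0.088 → t=0.179; u2·a0=0.7589·21.200=16.089; a1+…+a4=12.140 < 16.089 ≤ a1+…+a5=21.200 → R5 fires; G=9 Y=3 S=2
Draw 5: a1=0.648, a2=3.465, a3=6.696, a4=0.418, a5=12.231, a0=23.458; τ=−ln(0.2107)/23.458=0.066 → t=0.245; u2·a0=0.3448·23.458=8.088; a1+a2=4.113 < 8.088 ≤ a1+…+a3=10.809 → R3 fires; G=10 Y=3 S=1
Draw 6: a1=0.324, a2=3.850, a3=3.720, a4=0.209, a5=13.590, a0=21.693; τ=−ln(0.7836)/21.693=0.011 → t=0.256; u2·a0=0.9648·21.693=20.929; a1+…+a4=8.103 < 20.929 ≤ a1+…+a5=21.693 → R5 fires; G=9 Y=4 S=1
Draw 7: a1=0.432, a2=3.465, a3=3.348, a4=0.209, a5=16.308, a0=23.762; τ=−ln(0.1654)/23.762=0.076 → t=0.332; u2·a0=0.4323·23.762=10.272; a1+…+a4=7.454 < 10.272 ≤ a1+…+a5=23.762 → R5 fires; G=8 Y=5 S=1
Draw 8: a1=0.540, a2=3.080, a3=2.976, a4=0.209, a5=18.120, a0=24.925; τ=−ln(0.3181)/24.925=0.046 → t=0.378; u2·a0=0.1781·24.925=4.439; a1+a2=3.620 < 4.439 ≤ a1+…+a3=6.596 → R3 fires; G=9 Y=5 S=0
Draw 9: a1=0.000, a2=3.465, a3=0.000, a4=0.000, a5=20.385, a0=23.850; τ=−ln(0.3302)/23.850=0.046 → t=0.425; u2·a0=0.4341·23.850=10.353; a1+…+a4=3.465 < 10.353 ≤ a1+…+a5=23.850 → R5 fires; G=8 Y=6 S=0
Draw 10: a1=0.000, a2=3.080, a3=0.000, a4=0.000, a5=21.744, a0=24.824; τ=−ln(0.7952)/24.824=0.009 → t=0.434; u2·a0=0.8875·24.824=22.031; a1+…+a4=3.080 < 22.031 ≤ a1+…+a5=24.824 → R5 fires; G=7 Y=7 S=0
Draw 11: a1=0.000, a2=2.695, a3=0.000, a4=0.000, a5=22.197, a0=24.892; τ=−ln(0.2936)/24.892=0.049 → t=0.483; u2·a0=0.4795·24.892=11.936; a1+…+a4=2.695 < 11.936 ≤ a1+…+a5=24.892 → R5 fires; G=6 Y=8 S=0
Draw 12: a1=0.000, a2=2.310, a3=0.000, a4=0.000, a5=21.744, a0=24.054; τ=−ln(0.3140)/24.054=0.048 → t=0.531; u2·a0=0.3351·24.054=8.060; a1+…+a4=2.310 < 8.060 ≤ a1+…+a5=24.054 → R5 fires; G=5 Y=9 S=0
Draw 13: a1=0.000, a2=1.925, a3=0.000, a4=0.000, a5=20.385, a0=22.310; τ=−ln(0.2366)/22.310=0.065 → t=0.596; u2·a0=0.1965·22.310=4.384; a1+…+a4=1.925 < 4.384 ≤ a1+…+a5=22.310 → R5 fires; G=4 Y=10 S=0
Draw 14: a1=0.000, a2=1.540, a3=0.000, a4=0.000, a5=18.120, a0=19.660; τ=−ln(0.4670)/19.660=0.039 → t=0.635 > T=0.63: stop.
At T=0.63: G=4 Y=10 S=0; the largest is Y.

Dominant species at T: Y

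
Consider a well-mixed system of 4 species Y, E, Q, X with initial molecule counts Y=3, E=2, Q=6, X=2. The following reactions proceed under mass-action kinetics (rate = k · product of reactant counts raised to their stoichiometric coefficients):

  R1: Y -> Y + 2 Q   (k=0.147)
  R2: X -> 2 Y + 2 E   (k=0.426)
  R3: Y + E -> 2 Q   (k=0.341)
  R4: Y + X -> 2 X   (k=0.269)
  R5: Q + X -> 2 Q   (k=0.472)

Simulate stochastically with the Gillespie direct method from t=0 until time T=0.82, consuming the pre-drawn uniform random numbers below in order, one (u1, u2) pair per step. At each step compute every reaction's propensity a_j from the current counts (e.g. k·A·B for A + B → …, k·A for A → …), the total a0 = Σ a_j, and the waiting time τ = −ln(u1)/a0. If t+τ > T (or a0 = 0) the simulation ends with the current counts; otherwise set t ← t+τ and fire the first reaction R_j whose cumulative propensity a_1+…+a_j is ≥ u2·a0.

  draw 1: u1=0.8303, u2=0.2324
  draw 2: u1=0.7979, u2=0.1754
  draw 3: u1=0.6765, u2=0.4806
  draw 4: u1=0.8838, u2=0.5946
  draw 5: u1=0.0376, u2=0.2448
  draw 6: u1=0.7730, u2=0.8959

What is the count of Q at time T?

t=0.000: Y=3 E=2 Q=6 X=2
Draw 1: a1=0.441, a2=0.852, a3=2.046, a4=1.614, a5=5.664, a0=10.617; τ=−ln(0.8303)/10.617=0.018 → t=0.018; u2·a0=0.2324·10.617=2.467; a1+a2=1.293 < 2.467 ≤ a1+…+a3=3.339 → R3 fires; Y=2 E=1 Q=8 X=2
Draw 2: a1=0.294, a2=0.852, a3=0.682, a4=1.076, a5=7.552, a0=10.456; τ=−ln(0.7979)/10.456=0.022 → t=0.039; u2·a0=0.1754·10.456=1.834; a1+…+a3=1.828 < 1.834 ≤ a1+…+a4=2.904 → R4 fires; Y=1 E=1 Q=8 X=3
Draw 3: a1=0.147, a2=1.278, a3=0.341, a4=0.807, a5=11.328, a0=13.901; τ=−ln(0.6765)/13.901=0.028 → t=0.067; u2·a0=0.4806·13.901=6.681; a1+…+a4=2.573 < 6.681 ≤ a1+…+a5=13.901 → R5 fires; Y=1 E=1 Q=9 X=2
Draw 4: a1=0.147, a2=0.852, a3=0.341, a4=0.538, a5=8.496, a0=10.374; τ=−ln(0.8838)/10.374=0.012 → t=0.079; u2·a0=0.5946·10.374=6.168; a1+…+a4=1.878 < 6.168 ≤ a1+…+a5=10.374 → R5 fires; Y=1 E=1 Q=10 X=1
Draw 5: a1=0.147, a2=0.426, a3=0.341, a4=0.269, a5=4.720, a0=5.903; τ=−ln(0.0376)/5.903=0.556 → t=0.635; u2·a0=0.2448·5.903=1.445; a1+…+a4=1.183 < 1.445 ≤ a1+…+a5=5.903 → R5 fires; Y=1 E=1 Q=11 X=0
Draw 6: a1=0.147, a2=0.000, a3=0.341, a4=0.000, a5=0.000, a0=0.488; τ=−ln(0.7730)/0.488=0.528 → t=1.163 > T=0.82: stop.
Read off Q at T=0.82: 11

Q at T = 11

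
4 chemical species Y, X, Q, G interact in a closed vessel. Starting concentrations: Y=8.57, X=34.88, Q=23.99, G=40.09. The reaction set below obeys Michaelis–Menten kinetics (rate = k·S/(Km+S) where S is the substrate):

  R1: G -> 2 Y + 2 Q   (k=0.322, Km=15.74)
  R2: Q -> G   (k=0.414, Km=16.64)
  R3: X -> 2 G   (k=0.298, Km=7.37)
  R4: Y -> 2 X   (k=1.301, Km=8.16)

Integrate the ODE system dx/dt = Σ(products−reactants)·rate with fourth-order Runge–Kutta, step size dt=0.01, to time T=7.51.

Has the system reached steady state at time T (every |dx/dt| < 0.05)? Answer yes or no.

RK4 with dt=0.01: 751 steps to T=7.51. Trajectory (selected grid times):
t=0.00: Y=8.57 X=34.88 Q=23.99 G=40.09
t=0.83: Y=8.40 X=35.78 Q=24.17 G=40.51
t=1.67: Y=8.24 X=36.67 Q=24.36 G=40.94
t=2.50: Y=8.09 X=37.55 Q=24.54 G=41.36
t=3.34: Y=7.94 X=38.42 Q=24.72 G=41.79
t=4.17: Y=7.80 X=39.27 Q=24.91 G=42.22
t=5.01: Y=7.66 X=40.12 Q=25.09 G=42.65
t=5.84: Y=7.53 X=40.96 Q=25.28 G=43.08
t=6.68: Y=7.41 X=41.79 Q=25.46 G=43.52
t=7.51: Y=7.29 X=42.60 Q=25.65 G=43.95
Rates at T: R1=0.2371, R2=0.2511, R3=0.2540, R4=0.6138
dx/dt at T (Σ net stoichiometry × rate): Y=-0.1396, X=+0.9735, Q=+0.2231, G=+0.5221
Largest |dx/dt| is |+0.9735| (X) ≥ 0.05 → not steady.

Steady state at T: no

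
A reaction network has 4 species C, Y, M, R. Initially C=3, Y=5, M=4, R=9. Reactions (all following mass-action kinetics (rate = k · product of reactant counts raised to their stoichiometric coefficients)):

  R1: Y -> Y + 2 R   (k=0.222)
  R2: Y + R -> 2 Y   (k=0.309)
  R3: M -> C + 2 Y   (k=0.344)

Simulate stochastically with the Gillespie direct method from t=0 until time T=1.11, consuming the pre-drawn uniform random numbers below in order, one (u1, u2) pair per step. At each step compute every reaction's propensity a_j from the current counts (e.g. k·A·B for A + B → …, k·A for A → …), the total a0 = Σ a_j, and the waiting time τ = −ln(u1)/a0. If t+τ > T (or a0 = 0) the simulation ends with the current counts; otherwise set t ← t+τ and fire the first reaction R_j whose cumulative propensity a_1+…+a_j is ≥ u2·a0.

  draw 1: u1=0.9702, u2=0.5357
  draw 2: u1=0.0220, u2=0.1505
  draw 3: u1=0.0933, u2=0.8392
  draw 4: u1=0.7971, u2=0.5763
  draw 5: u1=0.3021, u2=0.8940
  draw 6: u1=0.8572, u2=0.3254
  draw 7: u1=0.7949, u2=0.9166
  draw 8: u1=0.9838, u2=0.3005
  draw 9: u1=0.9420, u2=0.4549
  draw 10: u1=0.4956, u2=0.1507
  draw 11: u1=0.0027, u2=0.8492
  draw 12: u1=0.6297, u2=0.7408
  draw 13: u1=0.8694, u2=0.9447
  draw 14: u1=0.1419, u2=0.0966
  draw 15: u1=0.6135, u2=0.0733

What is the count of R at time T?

t=0.000: C=3 Y=5 M=4 R=9
Draw 1: a1=1.110, a2=13.905, a3=1.376, a0=16.391; τ=−ln(0.9702)/16.391=0.002 → t=0.002; u2·a0=0.5357·16.391=8.781; a1=1.110 < 8.781 ≤ a1+a2=15.015 → R2 fires; C=3 Y=6 M=4 R=8
Draw 2: a1=1.332, a2=14.832, a3=1.376, a0=17.540; τ=−ln(0.0220)/17.540=0.218 → t=0.219; u2·a0=0.1505·17.540=2.640; a1=1.332 < 2.640 ≤ a1+a2=16.164 → R2 fires; C=3 Y=7 M=4 R=7
Draw 3: a1=1.554, a2=15.141, a3=1.376, a0=18.071; τ=−ln(0.0933)/18.071=0.131 → t=0.351; u2·a0=0.8392·18.071=15.165; a1=1.554 < 15.165 ≤ a1+a2=16.695 → R2 fires; C=3 Y=8 M=4 R=6
Draw 4: a1=1.776, a2=14.832, a3=1.376, a0=17.984; τ=−ln(0.7971)/17.984=0.013 → t=0.363; u2·a0=0.5763·17.984=10.364; a1=1.776 < 10.364 ≤ a1+a2=16.608 → R2 fires; C=3 Y=9 M=4 R=5
Draw 5: a1=1.998, a2=13.905, a3=1.376, a0=17.279; τ=−ln(0.3021)/17.279=0.069 → t=0.433; u2·a0=0.8940·17.279=15.447; a1=1.998 < 15.447 ≤ a1+a2=15.903 → R2 fires; C=3 Y=10 M=4 R=4
Draw 6: a1=2.220, a2=12.360, a3=1.376, a0=15.956; τ=−ln(0.8572)/15.956=0.010 → t=0.442; u2·a0=0.3254·15.956=5.192; a1=2.220 < 5.192 ≤ a1+a2=14.580 → R2 fires; C=3 Y=11 M=4 R=3
Draw 7: a1=2.442, a2=10.197, a3=1.376, a0=14.015; τ=−ln(0.7949)/14.015=0.016 → t=0.459; u2·a0=0.9166·14.015=12.846; a1+a2=12.639 < 12.846 ≤ a1+…+a3=14.015 → R3 fires; C=4 Y=13 M=3 R=3
Draw 8: a1=2.886, a2=12.051, a3=1.032, a0=15.969; τ=−ln(0.9838)/15.969=0.001 → t=0.460; u2·a0=0.3005·15.969=4.799; a1=2.886 < 4.799 ≤ a1+a2=14.937 → R2 fires; C=4 Y=14 M=3 R=2
Draw 9: a1=3.108, a2=8.652, a3=1.032, a0=12.792; τ=−ln(0.9420)/12.792=0.005 → t=0.464; u2·a0=0.4549·12.792=5.819; a1=3.108 < 5.819 ≤ a1+a2=11.760 → R2 fires; C=4 Y=15 M=3 R=1
Draw 10: a1=3.330, a2=4.635, a3=1.032, a0=8.997; τ=−ln(0.4956)/8.997=0.078 → t=0.542; u2·a0=0.1507·8.997=1.356 ≤ a1=3.330 → R1 fires; C=4 Y=15 M=3 R=3
Draw 11: a1=3.330, a2=13.905, a3=1.032, a0=18.267; τ=−ln(0.0027)/18.267=0.324 → t=0.866; u2·a0=0.8492·18.267=15.512; a1=3.330 < 15.512 ≤ a1+a2=17.235 → R2 fires; C=4 Y=16 M=3 R=2
Draw 12: a1=3.552, a2=9.888, a3=1.032, a0=14.472; τ=−ln(0.6297)/14.472=0.032 → t=0.898; u2·a0=0.7408·14.472=10.721; a1=3.552 < 10.721 ≤ a1+a2=13.440 → R2 fires; C=4 Y=17 M=3 R=1
Draw 13: a1=3.774, a2=5.253, a3=1.032, a0=10.059; τ=−ln(0.8694)/10.059=0.014 → t=0.912; u2·a0=0.9447·10.059=9.503; a1+a2=9.027 < 9.503 ≤ a1+…+a3=10.059 → R3 fires; C=5 Y=19 M=2 R=1
Draw 14: a1=4.218, a2=5.871, a3=0.688, a0=10.777; τ=−ln(0.1419)/10.777=0.181 → t=1.093; u2·a0=0.0966·10.777=1.041 ≤ a1=4.218 → R1 fires; C=5 Y=19 M=2 R=3
Draw 15: a1=4.218, a2=17.613, a3=0.688, a0=22.519; τ=−ln(0.6135)/22.519=0.022 → t=1.115 > T=1.11: stop.
Read off R at T=1.11: 3

R at T = 3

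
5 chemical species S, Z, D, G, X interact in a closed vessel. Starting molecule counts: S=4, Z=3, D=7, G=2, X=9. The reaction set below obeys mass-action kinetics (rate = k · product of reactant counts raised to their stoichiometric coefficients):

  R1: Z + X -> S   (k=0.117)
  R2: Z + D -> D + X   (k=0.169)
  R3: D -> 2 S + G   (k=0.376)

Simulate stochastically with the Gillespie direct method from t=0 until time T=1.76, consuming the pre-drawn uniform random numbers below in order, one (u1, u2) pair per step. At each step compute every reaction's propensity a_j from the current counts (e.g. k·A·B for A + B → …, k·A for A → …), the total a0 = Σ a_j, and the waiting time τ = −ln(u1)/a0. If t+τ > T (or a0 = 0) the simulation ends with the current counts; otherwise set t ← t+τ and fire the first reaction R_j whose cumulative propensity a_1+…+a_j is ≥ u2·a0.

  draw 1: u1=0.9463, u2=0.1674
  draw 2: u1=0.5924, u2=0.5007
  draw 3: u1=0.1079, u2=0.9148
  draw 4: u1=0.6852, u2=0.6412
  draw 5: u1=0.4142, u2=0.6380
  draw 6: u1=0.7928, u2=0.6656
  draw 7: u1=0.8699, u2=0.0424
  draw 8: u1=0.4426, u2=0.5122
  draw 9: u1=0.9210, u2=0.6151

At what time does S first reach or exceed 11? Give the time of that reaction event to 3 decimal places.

t=0.000: S=4 Z=3 D=7 G=2 X=9
Draw 1: a1=3.159, a2=3.549, a3=2.632, a0=9.340; τ=−ln(0.9463)/9.340=0.006 → t=0.006; u2·a0=0.1674·9.340=1.564 ≤ a1=3.159 → R1 fires; S=5 Z=2 D=7 G=2 X=8
Draw 2: a1=1.872, a2=2.366, a3=2.632, a0=6.870; τ=−ln(0.5924)/6.870=0.076 → t=0.082; u2·a0=0.5007·6.870=3.440; a1=1.872 < 3.440 ≤ a1+a2=4.238 → R2 fires; S=5 Z=1 D=7 G=2 X=9
Draw 3: a1=1.053, a2=1.183, a3=2.632, a0=4.868; τ=−ln(0.1079)/4.868=0.457 → t=0.540; u2·a0=0.9148·4.868=4.453; a1+a2=2.236 < 4.453 ≤ a1+…+a3=4.868 → R3 fires; S=7 Z=1 D=6 G=3 X=9
Draw 4: a1=1.053, a2=1.014, a3=2.256, a0=4.323; τ=−ln(0.6852)/4.323=0.087 → t=0.627; u2·a0=0.6412·4.323=2.772; a1+a2=2.067 < 2.772 ≤ a1+…+a3=4.323 → R3 fires; S=9 Z=1 D=5 G=4 X=9
Draw 5: a1=1.053, a2=0.845, a3=1.880, a0=3.778; τ=−ln(0.4142)/3.778=0.233 → t=0.860; u2·a0=0.6380·3.778=2.410; a1+a2=1.898 < 2.410 ≤ a1+…+a3=3.778 → R3 fires; S=11 Z=1 D=4 G=5 X=9
Draw 6: a1=1.053, a2=0.676, a3=1.504, a0=3.233; τ=−ln(0.7928)/3.233=0.072 → t=0.932; u2·a0=0.6656·3.233=2.152; a1+a2=1.729 < 2.152 ≤ a1+…+a3=3.233 → R3 fires; S=13 Z=1 D=3 G=6 X=9
Draw 7: a1=1.053, a2=0.507, a3=1.128, a0=2.688; τ=−ln(0.8699)/2.688=0.052 → t=0.984; u2·a0=0.0424·2.688=0.114 ≤ a1=1.053 → R1 fires; S=14 Z=0 D=3 G=6 X=8
Draw 8: a1=0.000, a2=0.000, a3=1.128, a0=1.128; τ=−ln(0.4426)/1.128=0.723 → t=1.707; u2·a0=0.5122·1.128=0.578; a1+a2=0.000 < 0.578 ≤ a1+…+a3=1.128 → R3 fires; S=16 Z=0 D=2 G=7 X=8
Draw 9: a1=0.000, a2=0.000, a3=0.752, a0=0.752; τ=−ln(0.9210)/0.752=0.109 → t=1.816 > T=1.76: stop.
S first becomes ≥ 11 when it reaches 11 at the event at t=0.860.

Threshold first reached at t = 0.860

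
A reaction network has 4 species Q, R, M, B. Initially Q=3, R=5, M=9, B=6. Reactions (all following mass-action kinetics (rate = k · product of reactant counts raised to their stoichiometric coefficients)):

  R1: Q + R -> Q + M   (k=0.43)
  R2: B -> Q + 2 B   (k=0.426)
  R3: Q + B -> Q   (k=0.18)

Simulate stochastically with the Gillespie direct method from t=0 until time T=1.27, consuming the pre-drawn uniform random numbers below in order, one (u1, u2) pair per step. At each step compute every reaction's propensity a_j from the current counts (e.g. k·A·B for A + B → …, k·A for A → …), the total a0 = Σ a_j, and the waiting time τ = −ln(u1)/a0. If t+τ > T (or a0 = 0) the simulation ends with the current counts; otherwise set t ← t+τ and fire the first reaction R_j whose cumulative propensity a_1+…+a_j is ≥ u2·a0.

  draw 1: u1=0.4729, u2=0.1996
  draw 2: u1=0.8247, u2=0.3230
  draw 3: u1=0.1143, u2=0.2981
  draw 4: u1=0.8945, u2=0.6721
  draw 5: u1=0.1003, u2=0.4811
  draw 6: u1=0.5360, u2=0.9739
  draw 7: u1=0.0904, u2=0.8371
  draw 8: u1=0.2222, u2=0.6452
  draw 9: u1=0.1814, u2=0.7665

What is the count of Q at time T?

t=0.000: Q=3 R=5 M=9 B=6
Draw 1: a1=6.450, a2=2.556, a3=3.240, a0=12.246; τ=−ln(0.4729)/12.246=0.061 → t=0.061; u2·a0=0.1996·12.246=2.444 ≤ a1=6.450 → R1 fires; Q=3 R=4 M=10 B=6
Draw 2: a1=5.160, a2=2.556, a3=3.240, a0=10.956; τ=−ln(0.8247)/10.956=0.018 → t=0.079; u2·a0=0.3230·10.956=3.539 ≤ a1=5.160 → R1 fires; Q=3 R=3 M=11 B=6
Draw 3: a1=3.870, a2=2.556, a3=3.240, a0=9.666; τ=−ln(0.1143)/9.666=0.224 → t=0.303; u2·a0=0.2981·9.666=2.881 ≤ a1=3.870 → R1 fires; Q=3 R=2 M=12 B=6
Draw 4: a1=2.580, a2=2.556, a3=3.240, a0=8.376; τ=−ln(0.8945)/8.376=0.013 → t=0.316; u2·a0=0.6721·8.376=5.630; a1+a2=5.136 < 5.630 ≤ a1+…+a3=8.376 → R3 fires; Q=3 R=2 M=12 B=5
Draw 5: a1=2.580, a2=2.130, a3=2.700, a0=7.410; τ=−ln(0.1003)/7.410=0.310 → t=0.627; u2·a0=0.4811·7.410=3.565; a1=2.580 < 3.565 ≤ a1+a2=4.710 → R2 fires; Q=4 R=2 M=12 B=6
Draw 6: a1=3.440, a2=2.556, a3=4.320, a0=10.316; τ=−ln(0.5360)/10.316=0.060 → t=0.687; u2·a0=0.9739·10.316=10.047; a1+a2=5.996 < 10.047 ≤ a1+…+a3=10.316 → R3 fires; Q=4 R=2 M=12 B=5
Draw 7: a1=3.440, a2=2.130, a3=3.600, a0=9.170; τ=−ln(0.0904)/9.170=0.262 → t=0.949; u2·a0=0.8371·9.170=7.676; a1+a2=5.570 < 7.676 ≤ a1+…+a3=9.170 → R3 fires; Q=4 R=2 M=12 B=4
Draw 8: a1=3.440, a2=1.704, a3=2.880, a0=8.024; τ=−ln(0.2222)/8.024=0.187 → t=1.137; u2·a0=0.6452·8.024=5.177; a1+a2=5.144 < 5.177 ≤ a1+…+a3=8.024 → R3 fires; Q=4 R=2 M=12 B=3
Draw 9: a1=3.440, a2=1.278, a3=2.160, a0=6.878; τ=−ln(0.1814)/6.878=0.248 → t=1.385 > T=1.27: stop.
Read off Q at T=1.27: 4

Q at T = 4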